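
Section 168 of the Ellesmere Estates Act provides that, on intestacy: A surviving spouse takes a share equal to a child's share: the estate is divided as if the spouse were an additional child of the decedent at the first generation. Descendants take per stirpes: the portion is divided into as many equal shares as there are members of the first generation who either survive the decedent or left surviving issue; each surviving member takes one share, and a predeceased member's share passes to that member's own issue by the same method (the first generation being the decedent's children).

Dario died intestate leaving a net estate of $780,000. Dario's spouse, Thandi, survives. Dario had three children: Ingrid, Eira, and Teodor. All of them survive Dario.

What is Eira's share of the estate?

The spouse counts as an additional share at the children's level, so there are 4 primary shares of $195,000. Thandi takes one such share ($195,000).
The children's combined portion ($585,000) is divided into 3 shares of $195,000: Ingrid, Eira, and Teodor each take $195,000.

Eira receives $195,000.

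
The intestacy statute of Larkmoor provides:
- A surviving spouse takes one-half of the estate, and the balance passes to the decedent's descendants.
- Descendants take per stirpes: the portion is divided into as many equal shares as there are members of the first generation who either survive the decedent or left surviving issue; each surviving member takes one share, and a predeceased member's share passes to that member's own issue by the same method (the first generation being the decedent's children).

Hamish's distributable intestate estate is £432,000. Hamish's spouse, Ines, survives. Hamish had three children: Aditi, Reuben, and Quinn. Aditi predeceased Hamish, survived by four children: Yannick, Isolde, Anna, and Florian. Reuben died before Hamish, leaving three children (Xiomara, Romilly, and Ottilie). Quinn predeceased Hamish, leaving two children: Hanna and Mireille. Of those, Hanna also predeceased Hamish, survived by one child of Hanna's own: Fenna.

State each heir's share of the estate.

Ines: £216,000; Yannick: £18,000; Isolde: £18,000; Anna: £18,000; Florian: £18,000; Xiomara: £24,000; Romilly: £24,000; Ottilie: £24,000; Fenna: £36,000; Mireille: £36,000

Ines takes one-half of £432,000 = £216,000. The remaining £216,000 passes to the descendants.
The descendants' portion (£216,000) is divided into 3 shares of £72,000: Aditi's £72,000 share passes to Aditi's issue; Reuben's £72,000 share passes to Reuben's issue; Quinn's £72,000 share passes to Quinn's issue.
Aditi's share (£72,000) is divided into 4 shares of £18,000: Yannick, Isolde, Anna, and Florian each take £18,000.
Reuben's share (£72,000) is divided into 3 shares of £24,000: Xiomara, Romilly, and Ottilie each take £24,000.
Quinn's share (£72,000) is divided into 2 shares of £36,000: Mireille takes £36,000; Hanna's £36,000 share passes to Hanna's issue.
Hanna's share (£36,000) passes entirely to Fenna.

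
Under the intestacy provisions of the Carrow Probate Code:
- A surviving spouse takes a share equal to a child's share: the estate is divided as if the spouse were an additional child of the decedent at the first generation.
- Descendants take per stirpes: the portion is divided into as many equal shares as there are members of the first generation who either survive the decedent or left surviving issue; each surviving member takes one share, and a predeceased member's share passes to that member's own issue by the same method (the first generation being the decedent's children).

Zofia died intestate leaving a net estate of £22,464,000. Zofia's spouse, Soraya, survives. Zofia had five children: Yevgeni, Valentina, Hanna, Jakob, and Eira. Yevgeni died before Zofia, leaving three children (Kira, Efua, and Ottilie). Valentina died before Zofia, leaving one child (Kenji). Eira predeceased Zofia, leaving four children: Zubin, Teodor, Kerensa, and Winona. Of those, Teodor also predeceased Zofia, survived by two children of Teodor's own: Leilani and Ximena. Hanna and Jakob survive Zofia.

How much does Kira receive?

Kira receives £1,248,000.

The spouse counts as an additional share at the children's level, so there are 6 primary shares of £3,744,000. Soraya takes one such share (£3,744,000).
The children's combined portion (£18,720,000) is divided into 5 shares of £3,744,000: Hanna and Jakob each take £3,744,000; Yevgeni's £3,744,000 share passes to Yevgeni's issue; Valentina's £3,744,000 share passes to Valentina's issue; Eira's £3,744,000 share passes to Eira's issue.
Yevgeni's share (£3,744,000) is divided into 3 shares of £1,248,000: Kira, Efua, and Ottilie each take £1,248,000.
Valentina's share (£3,744,000) passes entirely to Kenji.
Eira's share (£3,744,000) is divided into 4 shares of £936,000: Zubin, Kerensa, and Winona each take £936,000; Teodor's £936,000 share passes to Teodor's issue.
Teodor's share (£936,000) is divided into 2 shares of £468,000: Leilani and Ximena each take £468,000.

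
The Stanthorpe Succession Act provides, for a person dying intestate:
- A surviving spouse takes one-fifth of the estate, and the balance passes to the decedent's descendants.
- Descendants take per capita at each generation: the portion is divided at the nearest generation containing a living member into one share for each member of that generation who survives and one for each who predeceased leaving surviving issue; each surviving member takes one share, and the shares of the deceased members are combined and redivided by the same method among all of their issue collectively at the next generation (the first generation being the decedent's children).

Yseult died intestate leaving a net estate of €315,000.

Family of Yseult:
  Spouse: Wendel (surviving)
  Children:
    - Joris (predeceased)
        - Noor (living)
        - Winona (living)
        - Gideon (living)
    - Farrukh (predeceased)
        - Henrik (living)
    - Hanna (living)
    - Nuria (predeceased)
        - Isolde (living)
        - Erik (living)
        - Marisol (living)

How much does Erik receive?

Erik receives €27,000.

Wendel takes one-fifth of €315,000 = €63,000. The remaining €252,000 passes to the descendants.
The descendants' portion (€252,000) is divided at the children's generation into 4 shares of €63,000. Hanna takes €63,000. The 3 shares of the deceased (Joris, Farrukh, and Nuria) are combined into a pool of €189,000.
That pool (€189,000) is divided at the grandchildren's generation equally among Noor, Winona, Gideon, Henrik, Isolde, Erik, and Marisol: €27,000 each.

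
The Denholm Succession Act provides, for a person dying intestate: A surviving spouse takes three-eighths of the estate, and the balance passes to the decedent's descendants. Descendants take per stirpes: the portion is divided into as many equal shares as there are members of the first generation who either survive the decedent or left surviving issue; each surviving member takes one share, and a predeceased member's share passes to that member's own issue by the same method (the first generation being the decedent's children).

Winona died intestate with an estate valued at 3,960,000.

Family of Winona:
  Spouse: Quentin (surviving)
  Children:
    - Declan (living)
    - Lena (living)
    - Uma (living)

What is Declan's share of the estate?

Declan receives 825,000.

Quentin takes three-eighths of 3,960,000 = 1,485,000. The remaining 2,475,000 passes to the descendants.
The descendants' portion (2,475,000) is divided into 3 shares of 825,000: Declan, Lena, and Uma each take 825,000.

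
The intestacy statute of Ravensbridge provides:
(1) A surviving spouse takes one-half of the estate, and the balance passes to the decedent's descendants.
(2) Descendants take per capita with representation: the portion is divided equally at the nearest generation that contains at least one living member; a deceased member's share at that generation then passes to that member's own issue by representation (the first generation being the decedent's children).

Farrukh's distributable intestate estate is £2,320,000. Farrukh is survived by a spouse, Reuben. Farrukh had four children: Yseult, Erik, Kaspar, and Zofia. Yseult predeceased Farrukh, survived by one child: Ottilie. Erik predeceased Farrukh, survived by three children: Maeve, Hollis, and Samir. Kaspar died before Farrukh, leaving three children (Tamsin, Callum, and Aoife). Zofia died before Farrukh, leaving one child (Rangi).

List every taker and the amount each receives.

Reuben takes one-half of £2,320,000 = £1,160,000. The remaining £1,160,000 passes to the descendants.
No child survives, so the initial division is made at the grandchildren's generation.
The descendants' portion (£1,160,000) is divided into 8 shares of £145,000: Ottilie, Maeve, Hollis, Samir, Tamsin, Callum, Aoife, and Rangi each take £145,000.

Reuben: £1,160,000; Ottilie: £145,000; Maeve: £145,000; Hollis: £145,000; Samir: £145,000; Tamsin: £145,000; Callum: £145,000; Aoife: £145,000; Rangi: £145,000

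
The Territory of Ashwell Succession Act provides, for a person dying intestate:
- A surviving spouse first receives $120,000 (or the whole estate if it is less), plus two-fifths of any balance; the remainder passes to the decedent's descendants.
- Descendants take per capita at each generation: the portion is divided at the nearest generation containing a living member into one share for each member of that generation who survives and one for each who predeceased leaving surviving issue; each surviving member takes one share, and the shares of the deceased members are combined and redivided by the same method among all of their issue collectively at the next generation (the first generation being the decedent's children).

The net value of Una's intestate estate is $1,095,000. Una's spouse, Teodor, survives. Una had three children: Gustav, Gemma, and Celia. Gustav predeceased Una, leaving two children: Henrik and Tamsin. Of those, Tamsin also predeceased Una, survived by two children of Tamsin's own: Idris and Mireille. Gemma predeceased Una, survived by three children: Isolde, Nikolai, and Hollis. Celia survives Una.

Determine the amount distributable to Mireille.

Teodor first takes $120,000, leaving a balance of $975,000. Teodor then takes two-fifths of the balance ($390,000), for a total of $510,000. The remaining $585,000 passes to the descendants.
The descendants' portion ($585,000) is divided at the children's generation into 3 shares of $195,000. Celia takes $195,000. The 2 shares of the deceased (Gustav and Gemma) are combined into a pool of $390,000.
That pool ($390,000) is divided at the grandchildren's generation into 5 shares of $78,000. Henrik, Isolde, Nikolai, and Hollis each take $78,000. The remaining share for the deceased Tamsin ($78,000) is carried to the next generation.
That pool ($78,000) is divided at the great-grandchildren's generation equally among Idris and Mireille: $39,000 each.

Mireille receives $39,000.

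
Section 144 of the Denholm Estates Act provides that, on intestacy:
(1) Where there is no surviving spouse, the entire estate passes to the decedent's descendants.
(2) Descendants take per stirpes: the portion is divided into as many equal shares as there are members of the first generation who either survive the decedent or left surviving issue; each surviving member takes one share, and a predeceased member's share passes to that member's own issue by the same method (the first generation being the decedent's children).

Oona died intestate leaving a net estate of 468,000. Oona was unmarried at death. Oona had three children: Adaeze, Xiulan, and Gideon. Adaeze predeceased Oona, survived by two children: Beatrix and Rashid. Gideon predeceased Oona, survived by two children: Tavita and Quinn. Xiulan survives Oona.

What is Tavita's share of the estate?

The entire 468,000 passes to the descendants.
That amount (468,000) is divided into 3 shares of 156,000: Xiulan takes 156,000; Adaeze's 156,000 share passes to Adaeze's issue; Gideon's 156,000 share passes to Gideon's issue.
Adaeze's share (156,000) is divided into 2 shares of 78,000: Beatrix and Rashid each take 78,000.
Gideon's share (156,000) is divided into 2 shares of 78,000: Tavita and Quinn each take 78,000.

Tavita receives 78,000.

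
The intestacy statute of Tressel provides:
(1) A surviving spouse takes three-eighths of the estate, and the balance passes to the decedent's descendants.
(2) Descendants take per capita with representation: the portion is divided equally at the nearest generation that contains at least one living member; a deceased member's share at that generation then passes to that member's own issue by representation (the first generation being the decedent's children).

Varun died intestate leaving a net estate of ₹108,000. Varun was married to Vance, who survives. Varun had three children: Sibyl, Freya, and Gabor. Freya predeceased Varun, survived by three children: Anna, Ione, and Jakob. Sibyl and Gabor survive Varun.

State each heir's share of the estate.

Vance: ₹40,500; Sibyl: ₹22,500; Anna: ₹7,500; Ione: ₹7,500; Jakob: ₹7,500; Gabor: ₹22,500

Vance takes three-eighths of ₹108,000 = ₹40,500. The remaining ₹67,500 passes to the descendants.
The descendants' portion (₹67,500) is divided into 3 shares of ₹22,500: Sibyl and Gabor each take ₹22,500; Freya's ₹22,500 share passes to Freya's issue.
Freya's share (₹22,500) is divided into 3 shares of ₹7,500: Anna, Ione, and Jakob each take ₹7,500.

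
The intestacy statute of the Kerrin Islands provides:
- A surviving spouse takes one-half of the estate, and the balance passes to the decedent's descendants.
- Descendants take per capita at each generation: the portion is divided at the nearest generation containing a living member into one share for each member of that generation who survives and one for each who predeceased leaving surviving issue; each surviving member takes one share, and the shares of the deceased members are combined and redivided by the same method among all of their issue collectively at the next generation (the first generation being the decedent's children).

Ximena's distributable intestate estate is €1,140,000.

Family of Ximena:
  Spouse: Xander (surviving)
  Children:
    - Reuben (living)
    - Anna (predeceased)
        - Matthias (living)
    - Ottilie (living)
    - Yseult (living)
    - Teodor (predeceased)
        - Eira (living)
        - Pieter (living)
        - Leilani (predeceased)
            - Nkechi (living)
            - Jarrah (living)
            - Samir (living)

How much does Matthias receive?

Xander takes one-half of €1,140,000 = €570,000. The remaining €570,000 passes to the descendants.
The descendants' portion (€570,000) is divided at the children's generation into 5 shares of €114,000. Reuben, Ottilie, and Yseult each take €114,000. The 2 shares of the deceased (Anna and Teodor) are combined into a pool of €228,000.
That pool (€228,000) is divided at the grandchildren's generation into 4 shares of €57,000. Matthias, Eira, and Pieter each take €57,000. The remaining share for the deceased Leilani (€57,000) is carried to the next generation.
That pool (€57,000) is divided at the great-grandchildren's generation equally among Nkechi, Jarrah, and Samir: €19,000 each.

Matthias receives €57,000.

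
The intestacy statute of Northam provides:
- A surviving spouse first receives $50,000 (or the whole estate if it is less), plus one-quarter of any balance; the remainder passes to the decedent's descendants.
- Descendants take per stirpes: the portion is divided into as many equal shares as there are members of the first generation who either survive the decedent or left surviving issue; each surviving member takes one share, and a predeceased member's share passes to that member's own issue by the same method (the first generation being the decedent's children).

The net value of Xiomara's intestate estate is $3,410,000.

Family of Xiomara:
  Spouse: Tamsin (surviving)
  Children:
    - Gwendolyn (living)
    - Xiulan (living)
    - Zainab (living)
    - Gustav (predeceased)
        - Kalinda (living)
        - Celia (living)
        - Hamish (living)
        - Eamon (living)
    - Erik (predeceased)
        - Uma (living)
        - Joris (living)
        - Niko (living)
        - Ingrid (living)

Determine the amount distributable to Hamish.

Tamsin first takes $50,000, leaving a balance of $3,360,000. Tamsin then takes one-quarter of the balance ($840,000), for a total of $890,000. The remaining $2,520,000 passes to the descendants.
The descendants' portion ($2,520,000) is divided into 5 shares of $504,000: Gwendolyn, Xiulan, and Zainab each take $504,000; Gustav's $504,000 share passes to Gustav's issue; Erik's $504,000 share passes to Erik's issue.
Gustav's share ($504,000) is divided into 4 shares of $126,000: Kalinda, Celia, Hamish, and Eamon each take $126,000.
Erik's share ($504,000) is divided into 4 shares of $126,000: Uma, Joris, Niko, and Ingrid each take $126,000.

Hamish receives $126,000.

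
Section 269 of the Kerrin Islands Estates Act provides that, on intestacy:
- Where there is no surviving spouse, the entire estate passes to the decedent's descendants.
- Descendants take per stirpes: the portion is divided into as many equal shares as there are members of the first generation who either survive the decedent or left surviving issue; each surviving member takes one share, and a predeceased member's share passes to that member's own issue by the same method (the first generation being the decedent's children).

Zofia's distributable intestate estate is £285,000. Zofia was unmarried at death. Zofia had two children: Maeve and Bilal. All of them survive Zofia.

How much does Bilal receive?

Bilal receives £142,500.

The entire £285,000 passes to the descendants.
That amount (£285,000) is divided into 2 shares of £142,500: Maeve and Bilal each take £142,500.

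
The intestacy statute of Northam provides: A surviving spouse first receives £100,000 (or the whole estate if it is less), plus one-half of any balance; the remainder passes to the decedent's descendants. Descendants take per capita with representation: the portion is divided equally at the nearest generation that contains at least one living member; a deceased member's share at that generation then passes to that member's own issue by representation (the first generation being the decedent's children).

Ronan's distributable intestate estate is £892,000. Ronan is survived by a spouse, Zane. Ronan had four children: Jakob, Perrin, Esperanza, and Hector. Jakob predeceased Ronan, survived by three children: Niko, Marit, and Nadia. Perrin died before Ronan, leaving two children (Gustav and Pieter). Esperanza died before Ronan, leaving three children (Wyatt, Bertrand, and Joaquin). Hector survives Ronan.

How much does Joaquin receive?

Joaquin receives £33,000.

Zane first takes £100,000, leaving a balance of £792,000. Zane then takes one-half of the balance (£396,000), for a total of £496,000. The remaining £396,000 passes to the descendants.
The descendants' portion (£396,000) is divided into 4 shares of £99,000: Hector takes £99,000; Jakob's £99,000 share passes to Jakob's issue; Perrin's £99,000 share passes to Perrin's issue; Esperanza's £99,000 share passes to Esperanza's issue.
Jakob's share (£99,000) is divided into 3 shares of £33,000: Niko, Marit, and Nadia each take £33,000.
Perrin's share (£99,000) is divided into 2 shares of £49,500: Gustav and Pieter each take £49,500.
Esperanza's share (£99,000) is divided into 3 shares of £33,000: Wyatt, Bertrand, and Joaquin each take £33,000.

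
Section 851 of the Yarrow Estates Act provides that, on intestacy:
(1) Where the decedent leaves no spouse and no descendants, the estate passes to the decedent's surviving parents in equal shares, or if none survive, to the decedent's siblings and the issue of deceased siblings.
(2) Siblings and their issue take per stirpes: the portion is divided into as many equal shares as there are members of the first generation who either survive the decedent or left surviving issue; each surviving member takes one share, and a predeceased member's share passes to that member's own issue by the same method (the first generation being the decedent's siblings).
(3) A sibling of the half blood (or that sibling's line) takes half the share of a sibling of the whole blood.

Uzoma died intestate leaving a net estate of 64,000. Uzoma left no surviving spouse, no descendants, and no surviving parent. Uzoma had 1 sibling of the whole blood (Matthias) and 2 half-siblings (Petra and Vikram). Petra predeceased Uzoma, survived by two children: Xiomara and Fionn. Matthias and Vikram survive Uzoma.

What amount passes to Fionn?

The entire 64,000 passes to the siblings and their issue.
Counting each half-blood sibling's line as half a unit, there are 2 units in 64,000, so one unit is 32,000. Whole-blood lines (Matthias) take 32,000 each; half-blood lines (Petra and Vikram) take 16,000 each.
Petra's share (16,000) is divided into 2 shares of 8,000: Xiomara and Fionn each take 8,000.

Fionn receives 8,000.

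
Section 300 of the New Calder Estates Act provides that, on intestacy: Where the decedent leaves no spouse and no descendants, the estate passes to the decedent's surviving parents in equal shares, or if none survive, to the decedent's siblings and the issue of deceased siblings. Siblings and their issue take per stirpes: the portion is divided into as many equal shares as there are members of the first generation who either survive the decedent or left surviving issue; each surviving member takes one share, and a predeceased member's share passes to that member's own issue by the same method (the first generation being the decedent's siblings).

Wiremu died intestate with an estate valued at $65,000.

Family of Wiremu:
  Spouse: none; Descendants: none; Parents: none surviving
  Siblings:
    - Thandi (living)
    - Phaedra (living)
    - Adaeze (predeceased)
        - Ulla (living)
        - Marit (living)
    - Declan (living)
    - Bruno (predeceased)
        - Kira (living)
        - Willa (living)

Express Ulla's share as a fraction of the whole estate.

Ulla receives 1/10 of the estate.

The entire $65,000 passes to the siblings and their issue.
That amount ($65,000) is divided into 5 shares of $13,000: Thandi, Phaedra, and Declan each take $13,000; Adaeze's $13,000 share passes to Adaeze's issue; Bruno's $13,000 share passes to Bruno's issue.
Adaeze's share ($13,000) is divided into 2 shares of $6,500: Ulla and Marit each take $6,500.
Bruno's share ($13,000) is divided into 2 shares of $6,500: Kira and Willa each take $6,500.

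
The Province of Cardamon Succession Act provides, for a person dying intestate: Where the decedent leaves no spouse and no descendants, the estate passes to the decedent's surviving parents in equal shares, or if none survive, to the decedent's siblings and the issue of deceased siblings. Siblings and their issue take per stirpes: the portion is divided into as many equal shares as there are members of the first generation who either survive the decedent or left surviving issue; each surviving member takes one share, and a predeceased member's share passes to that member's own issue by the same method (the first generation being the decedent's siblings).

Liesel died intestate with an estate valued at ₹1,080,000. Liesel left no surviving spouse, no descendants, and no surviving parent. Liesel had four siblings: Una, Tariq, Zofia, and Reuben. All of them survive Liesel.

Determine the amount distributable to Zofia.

The entire ₹1,080,000 passes to the siblings and their issue.
That amount (₹1,080,000) is divided into 4 shares of ₹270,000: Una, Tariq, Zofia, and Reuben each take ₹270,000.

Zofia receives ₹270,000.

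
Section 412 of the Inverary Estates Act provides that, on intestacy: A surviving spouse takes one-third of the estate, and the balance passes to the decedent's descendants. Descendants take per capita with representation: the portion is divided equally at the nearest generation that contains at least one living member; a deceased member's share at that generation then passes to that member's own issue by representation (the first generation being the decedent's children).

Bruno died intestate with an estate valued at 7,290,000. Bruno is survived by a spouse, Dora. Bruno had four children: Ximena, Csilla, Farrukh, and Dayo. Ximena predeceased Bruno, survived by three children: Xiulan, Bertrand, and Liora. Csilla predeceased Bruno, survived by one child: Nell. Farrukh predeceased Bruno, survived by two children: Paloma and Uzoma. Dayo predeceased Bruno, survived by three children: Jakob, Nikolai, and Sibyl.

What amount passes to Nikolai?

Nikolai receives 540,000.

Dora takes one-third of 7,290,000 = 2,430,000. The remaining 4,860,000 passes to the descendants.
No child survives, so the initial division is made at the grandchildren's generation.
The descendants' portion (4,860,000) is divided into 9 shares of 540,000: Xiulan, Bertrand, Liora, Nell, Paloma, Uzoma, Jakob, Nikolai, and Sibyl each take 540,000.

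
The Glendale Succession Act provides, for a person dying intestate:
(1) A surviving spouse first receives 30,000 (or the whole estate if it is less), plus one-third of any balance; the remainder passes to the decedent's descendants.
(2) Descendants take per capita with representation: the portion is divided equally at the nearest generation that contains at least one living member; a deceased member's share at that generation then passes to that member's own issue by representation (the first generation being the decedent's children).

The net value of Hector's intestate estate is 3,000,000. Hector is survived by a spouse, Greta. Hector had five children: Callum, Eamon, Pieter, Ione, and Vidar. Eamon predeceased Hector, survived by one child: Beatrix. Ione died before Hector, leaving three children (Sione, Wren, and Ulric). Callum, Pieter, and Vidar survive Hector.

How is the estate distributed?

Greta: 1,020,000; Callum: 396,000; Beatrix: 396,000; Pieter: 396,000; Sione: 132,000; Wren: 132,000; Ulric: 132,000; Vidar: 396,000

Greta first takes 30,000, leaving a balance of 2,970,000. Greta then takes one-third of the balance (990,000), for a total of 1,020,000. The remaining 1,980,000 passes to the descendants.
The descendants' portion (1,980,000) is divided into 5 shares of 396,000: Callum, Pieter, and Vidar each take 396,000; Eamon's 396,000 share passes to Eamon's issue; Ione's 396,000 share passes to Ione's issue.
Eamon's share (396,000) passes entirely to Beatrix.
Ione's share (396,000) is divided into 3 shares of 132,000: Sione, Wren, and Ulric each take 132,000.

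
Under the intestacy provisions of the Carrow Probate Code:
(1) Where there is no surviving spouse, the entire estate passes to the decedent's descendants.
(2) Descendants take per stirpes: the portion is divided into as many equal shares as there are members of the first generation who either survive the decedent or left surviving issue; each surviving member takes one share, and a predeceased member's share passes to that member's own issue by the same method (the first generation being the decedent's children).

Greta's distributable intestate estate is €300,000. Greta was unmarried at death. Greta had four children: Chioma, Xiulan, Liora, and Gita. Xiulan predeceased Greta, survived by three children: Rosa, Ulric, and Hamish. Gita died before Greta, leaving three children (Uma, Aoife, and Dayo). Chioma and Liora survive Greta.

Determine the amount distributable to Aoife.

The entire €300,000 passes to the descendants.
That amount (€300,000) is divided into 4 shares of €75,000: Chioma and Liora each take €75,000; Xiulan's €75,000 share passes to Xiulan's issue; Gita's €75,000 share passes to Gita's issue.
Xiulan's share (€75,000) is divided into 3 shares of €25,000: Rosa, Ulric, and Hamish each take €25,000.
Gita's share (€75,000) is divided into 3 shares of €25,000: Uma, Aoife, and Dayo each take €25,000.

Aoife receives €25,000.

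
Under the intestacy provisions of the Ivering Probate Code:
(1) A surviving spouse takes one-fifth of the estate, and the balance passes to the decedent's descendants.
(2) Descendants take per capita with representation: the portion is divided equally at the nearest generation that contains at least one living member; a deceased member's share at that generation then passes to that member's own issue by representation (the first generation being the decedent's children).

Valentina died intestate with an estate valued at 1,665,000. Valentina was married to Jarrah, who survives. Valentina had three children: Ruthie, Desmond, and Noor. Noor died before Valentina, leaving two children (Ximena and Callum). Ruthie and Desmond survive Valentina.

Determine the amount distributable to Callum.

Jarrah takes one-fifth of 1,665,000 = 333,000. The remaining 1,332,000 passes to the descendants.
The descendants' portion (1,332,000) is divided into 3 shares of 444,000: Ruthie and Desmond each take 444,000; Noor's 444,000 share passes to Noor's issue.
Noor's share (444,000) is divided into 2 shares of 222,000: Ximena and Callum each take 222,000.

Callum receives 222,000.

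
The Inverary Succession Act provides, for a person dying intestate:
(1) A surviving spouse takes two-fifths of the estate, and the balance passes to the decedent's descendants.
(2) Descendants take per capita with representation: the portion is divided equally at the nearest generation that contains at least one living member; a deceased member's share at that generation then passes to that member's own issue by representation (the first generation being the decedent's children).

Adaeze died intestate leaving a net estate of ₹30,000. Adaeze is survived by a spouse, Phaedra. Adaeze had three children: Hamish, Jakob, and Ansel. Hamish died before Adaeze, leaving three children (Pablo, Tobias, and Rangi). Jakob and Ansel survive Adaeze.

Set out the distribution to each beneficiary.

Phaedra: ₹12,000; Pablo: ₹2,000; Tobias: ₹2,000; Rangi: ₹2,000; Jakob: ₹6,000; Ansel: ₹6,000

Phaedra takes two-fifths of ₹30,000 = ₹12,000. The remaining ₹18,000 passes to the descendants.
The descendants' portion (₹18,000) is divided into 3 shares of ₹6,000: Jakob and Ansel each take ₹6,000; Hamish's ₹6,000 share passes to Hamish's issue.
Hamish's share (₹6,000) is divided into 3 shares of ₹2,000: Pablo, Tobias, and Rangi each take ₹2,000.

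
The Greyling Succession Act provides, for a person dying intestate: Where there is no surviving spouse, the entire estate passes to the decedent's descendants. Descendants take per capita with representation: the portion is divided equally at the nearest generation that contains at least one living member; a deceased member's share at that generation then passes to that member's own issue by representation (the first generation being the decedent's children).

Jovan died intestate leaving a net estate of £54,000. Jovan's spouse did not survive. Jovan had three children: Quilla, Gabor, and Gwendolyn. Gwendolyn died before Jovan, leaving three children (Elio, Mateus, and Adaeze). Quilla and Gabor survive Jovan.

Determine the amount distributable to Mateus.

The entire £54,000 passes to the descendants.
That amount (£54,000) is divided into 3 shares of £18,000: Quilla and Gabor each take £18,000; Gwendolyn's £18,000 share passes to Gwendolyn's issue.
Gwendolyn's share (£18,000) is divided into 3 shares of £6,000: Elio, Mateus, and Adaeze each take £6,000.

Mateus receives £6,000.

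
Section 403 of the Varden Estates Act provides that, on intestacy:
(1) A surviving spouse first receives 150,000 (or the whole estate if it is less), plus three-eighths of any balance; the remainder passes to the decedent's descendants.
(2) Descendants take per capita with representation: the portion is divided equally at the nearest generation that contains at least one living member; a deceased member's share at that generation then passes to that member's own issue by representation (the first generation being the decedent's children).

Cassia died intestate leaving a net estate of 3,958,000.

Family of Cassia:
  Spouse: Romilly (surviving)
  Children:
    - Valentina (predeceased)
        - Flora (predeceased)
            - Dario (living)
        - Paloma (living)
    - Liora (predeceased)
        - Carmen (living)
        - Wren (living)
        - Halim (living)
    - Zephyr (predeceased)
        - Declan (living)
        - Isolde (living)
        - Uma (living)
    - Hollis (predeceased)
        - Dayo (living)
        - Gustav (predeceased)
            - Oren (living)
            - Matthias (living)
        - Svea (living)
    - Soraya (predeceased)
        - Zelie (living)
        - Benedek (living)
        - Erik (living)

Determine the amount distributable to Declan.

Declan receives 170,000.

Romilly first takes 150,000, leaving a balance of 3,808,000. Romilly then takes three-eighths of the balance (1,428,000), for a total of 1,578,000. The remaining 2,380,000 passes to the descendants.
No child survives, so the initial division is made at the grandchildren's generation.
The descendants' portion (2,380,000) is divided into 14 shares of 170,000: Paloma, Carmen, Wren, Halim, Declan, Isolde, Uma, Dayo, Svea, Zelie, Benedek, and Erik each take 170,000; Flora's 170,000 share passes to Flora's issue; Gustav's 170,000 share passes to Gustav's issue.
Flora's share (170,000) passes entirely to Dario.
Gustav's share (170,000) is divided into 2 shares of 85,000: Oren and Matthias each take 85,000.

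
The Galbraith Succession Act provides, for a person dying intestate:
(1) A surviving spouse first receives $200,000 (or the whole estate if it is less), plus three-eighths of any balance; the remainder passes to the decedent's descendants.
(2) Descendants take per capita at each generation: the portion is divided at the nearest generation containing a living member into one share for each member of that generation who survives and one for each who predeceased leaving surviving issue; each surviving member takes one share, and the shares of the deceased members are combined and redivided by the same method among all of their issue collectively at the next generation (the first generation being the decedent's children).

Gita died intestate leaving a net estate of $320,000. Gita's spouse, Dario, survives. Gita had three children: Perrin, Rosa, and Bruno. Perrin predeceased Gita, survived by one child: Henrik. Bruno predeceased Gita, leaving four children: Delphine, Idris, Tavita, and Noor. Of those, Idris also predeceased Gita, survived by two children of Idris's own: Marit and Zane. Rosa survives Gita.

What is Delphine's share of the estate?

Delphine receives $10,000.

Dario first takes $200,000, leaving a balance of $120,000. Dario then takes three-eighths of the balance ($45,000), for a total of $245,000. The remaining $75,000 passes to the descendants.
The descendants' portion ($75,000) is divided at the children's generation into 3 shares of $25,000. Rosa takes $25,000. The 2 shares of the deceased (Perrin and Bruno) are combined into a pool of $50,000.
That pool ($50,000) is divided at the grandchildren's generation into 5 shares of $10,000. Henrik, Delphine, Tavita, and Noor each take $10,000. The remaining share for the deceased Idris ($10,000) is carried to the next generation.
That pool ($10,000) is divided at the great-grandchildren's generation equally among Marit and Zane: $5,000 each.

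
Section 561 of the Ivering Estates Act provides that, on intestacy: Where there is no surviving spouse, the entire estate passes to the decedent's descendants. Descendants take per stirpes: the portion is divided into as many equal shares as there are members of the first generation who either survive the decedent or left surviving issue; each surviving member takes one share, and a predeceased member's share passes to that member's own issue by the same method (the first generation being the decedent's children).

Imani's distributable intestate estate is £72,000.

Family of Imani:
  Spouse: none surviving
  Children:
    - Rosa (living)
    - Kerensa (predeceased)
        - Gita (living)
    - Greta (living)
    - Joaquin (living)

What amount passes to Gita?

Gita receives £18,000.

The entire £72,000 passes to the descendants.
That amount (£72,000) is divided into 4 shares of £18,000: Rosa, Greta, and Joaquin each take £18,000; Kerensa's £18,000 share passes to Kerensa's issue.
Kerensa's share (£18,000) passes entirely to Gita.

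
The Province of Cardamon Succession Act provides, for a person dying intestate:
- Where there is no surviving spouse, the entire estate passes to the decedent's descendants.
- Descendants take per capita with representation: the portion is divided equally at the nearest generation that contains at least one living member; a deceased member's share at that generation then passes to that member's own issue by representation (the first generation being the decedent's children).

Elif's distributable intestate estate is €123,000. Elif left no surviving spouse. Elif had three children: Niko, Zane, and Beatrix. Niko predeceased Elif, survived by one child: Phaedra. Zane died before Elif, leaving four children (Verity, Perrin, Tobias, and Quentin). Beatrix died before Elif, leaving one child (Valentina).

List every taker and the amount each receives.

The entire €123,000 passes to the descendants.
No child survives, so the initial division is made at the grandchildren's generation.
That amount (€123,000) is divided into 6 shares of €20,500: Phaedra, Verity, Perrin, Tobias, Quentin, and Valentina each take €20,500.

Phaedra: €20,500; Verity: €20,500; Perrin: €20,500; Tobias: €20,500; Quentin: €20,500; Valentina: €20,500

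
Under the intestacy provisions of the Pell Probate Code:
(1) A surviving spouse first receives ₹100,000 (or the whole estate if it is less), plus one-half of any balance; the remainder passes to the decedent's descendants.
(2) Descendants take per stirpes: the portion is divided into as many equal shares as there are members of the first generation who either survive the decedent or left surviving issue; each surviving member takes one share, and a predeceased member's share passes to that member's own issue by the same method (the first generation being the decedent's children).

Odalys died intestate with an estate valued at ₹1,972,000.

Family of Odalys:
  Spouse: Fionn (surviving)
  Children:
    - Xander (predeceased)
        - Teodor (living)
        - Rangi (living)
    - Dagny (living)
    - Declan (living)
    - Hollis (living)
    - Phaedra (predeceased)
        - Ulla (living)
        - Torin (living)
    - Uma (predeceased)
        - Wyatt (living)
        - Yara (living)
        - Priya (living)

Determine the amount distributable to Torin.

Torin receives ₹78,000.

Fionn first takes ₹100,000, leaving a balance of ₹1,872,000. Fionn then takes one-half of the balance (₹936,000), for a total of ₹1,036,000. The remaining ₹936,000 passes to the descendants.
The descendants' portion (₹936,000) is divided into 6 shares of ₹156,000: Dagny, Declan, and Hollis each take ₹156,000; Xander's ₹156,000 share passes to Xander's issue; Phaedra's ₹156,000 share passes to Phaedra's issue; Uma's ₹156,000 share passes to Uma's issue.
Xander's share (₹156,000) is divided into 2 shares of ₹78,000: Teodor and Rangi each take ₹78,000.
Phaedra's share (₹156,000) is divided into 2 shares of ₹78,000: Ulla and Torin each take ₹78,000.
Uma's share (₹156,000) is divided into 3 shares of ₹52,000: Wyatt, Yara, and Priya each take ₹52,000.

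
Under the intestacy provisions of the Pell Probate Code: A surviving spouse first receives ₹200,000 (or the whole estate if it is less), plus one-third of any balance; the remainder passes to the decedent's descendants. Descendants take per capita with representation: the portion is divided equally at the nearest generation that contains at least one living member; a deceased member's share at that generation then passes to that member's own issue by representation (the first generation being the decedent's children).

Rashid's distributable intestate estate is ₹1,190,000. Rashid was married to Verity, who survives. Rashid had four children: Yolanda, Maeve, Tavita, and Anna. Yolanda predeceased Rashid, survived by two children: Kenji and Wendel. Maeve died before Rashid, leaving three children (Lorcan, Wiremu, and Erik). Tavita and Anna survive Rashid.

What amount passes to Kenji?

Verity first takes ₹200,000, leaving a balance of ₹990,000. Verity then takes one-third of the balance (₹330,000), for a total of ₹530,000. The remaining ₹660,000 passes to the descendants.
The descendants' portion (₹660,000) is divided into 4 shares of ₹165,000: Tavita and Anna each take ₹165,000; Yolanda's ₹165,000 share passes to Yolanda's issue; Maeve's ₹165,000 share passes to Maeve's issue.
Yolanda's share (₹165,000) is divided into 2 shares of ₹82,500: Kenji and Wendel each take ₹82,500.
Maeve's share (₹165,000) is divided into 3 shares of ₹55,000: Lorcan, Wiremu, and Erik each take ₹55,000.

Kenji receives ₹82,500.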